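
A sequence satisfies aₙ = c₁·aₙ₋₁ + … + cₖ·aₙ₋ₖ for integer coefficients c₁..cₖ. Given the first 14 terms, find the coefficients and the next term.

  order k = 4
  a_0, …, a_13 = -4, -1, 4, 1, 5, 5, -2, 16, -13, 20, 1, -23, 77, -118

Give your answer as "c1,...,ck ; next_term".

  a_4 = -1·1 + 1·4 + 2·-1 + -1·-4 = 5
  a_5 = -1·5 + 1·1 + 2·4 + -1·-1 = 5
  a_6 = -1·5 + 1·5 + 2·1 + -1·4 = -2
  a_7 = -1·-2 + 1·5 + 2·5 + -1·1 = 16
  a_8 = -1·16 + 1·-2 + 2·5 + -1·5 = -13
  a_9 = -1·-13 + 1·16 + 2·-2 + -1·5 = 20
  a_10 = -1·20 + 1·-13 + 2·16 + -1·-2 = 1
  a_11 = -1·1 + 1·20 + 2·-13 + -1·16 = -23
  a_12 = -1·-23 + 1·1 + 2·20 + -1·-13 = 77
  a_13 = -1·77 + 1·-23 + 2·1 + -1·20 = -118
  a_14 = -1·-118 + 1·77 + 2·-23 + -1·1 = 148

-1,1,2,-1 ; 148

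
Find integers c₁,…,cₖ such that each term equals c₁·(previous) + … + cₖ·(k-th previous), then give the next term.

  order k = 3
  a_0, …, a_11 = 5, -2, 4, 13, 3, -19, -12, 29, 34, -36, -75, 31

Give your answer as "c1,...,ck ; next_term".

  a_3 = 1·4 + -2·-2 + 1·5 = 13
  a_4 = 1·13 + -2·4 + 1·-2 = 3
  a_5 = 1·3 + -2·13 + 1·4 = -19
  a_6 = 1·-19 + -2·3 + 1·13 = -12
  a_7 = 1·-12 + -2·-19 + 1·3 = 29
  a_8 = 1·29 + -2·-12 + 1·-19 = 34
  a_9 = 1·34 + -2·29 + 1·-12 = -36
  a_10 = 1·-36 + -2·34 + 1·29 = -75
  a_11 = 1·-75 + -2·-36 + 1·34 = 31
  a_12 = 1·31 + -2·-75 + 1·-36 = 145

1,-2,1 ; 145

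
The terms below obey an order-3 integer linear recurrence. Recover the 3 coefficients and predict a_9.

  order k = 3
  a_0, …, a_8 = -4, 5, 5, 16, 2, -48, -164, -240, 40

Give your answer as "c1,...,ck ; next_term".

  a_3 = 2·5 + -2·5 + -4·-4 = 16
  a_4 = 2·16 + -2·5 + -4·5 = 2
  a_5 = 2·2 + -2·16 + -4·5 = -48
  a_6 = 2·-48 + -2·2 + -4·16 = -164
  a_7 = 2·-164 + -2·-48 + -4·2 = -240
  a_8 = 2·-240 + -2·-164 + -4·-48 = 40
  a_9 = 2·40 + -2·-240 + -4·-164 = 1216

2,-2,-4 ; 1216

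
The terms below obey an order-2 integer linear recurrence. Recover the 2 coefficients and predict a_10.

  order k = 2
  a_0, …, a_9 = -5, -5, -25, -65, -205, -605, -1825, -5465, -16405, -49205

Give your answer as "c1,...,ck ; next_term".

2,3 ; -147625

  a_2 = 2·-5 + 3·-5 = -25
  a_3 = 2·-25 + 3·-5 = -65
  a_4 = 2·-65 + 3·-25 = -205
  a_5 = 2·-205 + 3·-65 = -605
  a_6 = 2·-605 + 3·-205 = -1825
  a_7 = 2·-1825 + 3·-605 = -5465
  a_8 = 2·-5465 + 3·-1825 = -16405
  a_9 = 2·-16405 + 3·-5465 = -49205
  a_10 = 2·-49205 + 3·-16405 = -147625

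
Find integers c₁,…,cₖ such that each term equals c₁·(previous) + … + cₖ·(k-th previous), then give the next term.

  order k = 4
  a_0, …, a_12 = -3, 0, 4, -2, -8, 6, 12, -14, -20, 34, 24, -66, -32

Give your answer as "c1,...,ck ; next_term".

-1,-1,-1,2 ; 142

  a_4 = -1·-2 + -1·4 + -1·0 + 2·-3 = -8
  a_5 = -1·-8 + -1·-2 + -1·4 + 2·0 = 6
  a_6 = -1·6 + -1·-8 + -1·-2 + 2·4 = 12
  a_7 = -1·12 + -1·6 + -1·-8 + 2·-2 = -14
  a_8 = -1·-14 + -1·12 + -1·6 + 2·-8 = -20
  a_9 = -1·-20 + -1·-14 + -1·12 + 2·6 = 34
  a_10 = -1·34 + -1·-20 + -1·-14 + 2·12 = 24
  a_11 = -1·24 + -1·34 + -1·-20 + 2·-14 = -66
  a_12 = -1·-66 + -1·24 + -1·34 + 2·-20 = -32
  a_13 = -1·-32 + -1·-66 + -1·24 + 2·34 = 142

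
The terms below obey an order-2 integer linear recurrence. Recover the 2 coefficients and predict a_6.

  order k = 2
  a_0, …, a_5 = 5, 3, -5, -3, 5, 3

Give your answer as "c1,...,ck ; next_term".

0,-1 ; -5

  a_2 = 0·3 + -1·5 = -5
  a_3 = 0·-5 + -1·3 = -3
  a_4 = 0·-3 + -1·-5 = 5
  a_5 = 0·5 + -1·-3 = 3
  a_6 = 0·3 + -1·5 = -5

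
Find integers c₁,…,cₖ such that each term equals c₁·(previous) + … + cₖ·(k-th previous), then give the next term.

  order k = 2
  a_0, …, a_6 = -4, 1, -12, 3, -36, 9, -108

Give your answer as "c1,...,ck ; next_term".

0,3 ; 27

  a_2 = 0·1 + 3·-4 = -12
  a_3 = 0·-12 + 3·1 = 3
  a_4 = 0·3 + 3·-12 = -36
  a_5 = 0·-36 + 3·3 = 9
  a_6 = 0·9 + 3·-36 = -108
  a_7 = 0·-108 + 3·9 = 27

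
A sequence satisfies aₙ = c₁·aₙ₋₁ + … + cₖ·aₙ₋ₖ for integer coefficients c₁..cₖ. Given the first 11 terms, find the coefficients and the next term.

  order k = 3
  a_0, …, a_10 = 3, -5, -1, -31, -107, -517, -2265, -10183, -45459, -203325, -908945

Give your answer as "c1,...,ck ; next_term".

4,3,-4 ; -4063919

  a_3 = 4·-1 + 3·-5 + -4·3 = -31
  a_4 = 4·-31 + 3·-1 + -4·-5 = -107
  a_5 = 4·-107 + 3·-31 + -4·-1 = -517
  a_6 = 4·-517 + 3·-107 + -4·-31 = -2265
  a_7 = 4·-2265 + 3·-517 + -4·-107 = -10183
  a_8 = 4·-10183 + 3·-2265 + -4·-517 = -45459
  a_9 = 4·-45459 + 3·-10183 + -4·-2265 = -203325
  a_10 = 4·-203325 + 3·-45459 + -4·-10183 = -908945
  a_11 = 4·-908945 + 3·-203325 + -4·-45459 = -4063919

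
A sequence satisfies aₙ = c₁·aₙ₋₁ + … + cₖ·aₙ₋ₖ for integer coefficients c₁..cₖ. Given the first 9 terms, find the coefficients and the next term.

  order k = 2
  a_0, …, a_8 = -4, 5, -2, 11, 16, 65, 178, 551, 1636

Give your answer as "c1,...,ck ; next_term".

  a_2 = 2·5 + 3·-4 = -2
  a_3 = 2·-2 + 3·5 = 11
  a_4 = 2·11 + 3·-2 = 16
  a_5 = 2·16 + 3·11 = 65
  a_6 = 2·65 + 3·16 = 178
  a_7 = 2·178 + 3·65 = 551
  a_8 = 2·551 + 3·178 = 1636
  a_9 = 2·1636 + 3·551 = 4925

2,3 ; 4925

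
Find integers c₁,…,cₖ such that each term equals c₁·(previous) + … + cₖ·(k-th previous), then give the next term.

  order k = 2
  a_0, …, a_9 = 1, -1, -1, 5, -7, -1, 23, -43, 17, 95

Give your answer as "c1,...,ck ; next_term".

-2,-3 ; -241

  a_2 = -2·-1 + -3·1 = -1
  a_3 = -2·-1 + -3·-1 = 5
  a_4 = -2·5 + -3·-1 = -7
  a_5 = -2·-7 + -3·5 = -1
  a_6 = -2·-1 + -3·-7 = 23
  a_7 = -2·23 + -3·-1 = -43
  a_8 = -2·-43 + -3·23 = 17
  a_9 = -2·17 + -3·-43 = 95
  a_10 = -2·95 + -3·17 = -241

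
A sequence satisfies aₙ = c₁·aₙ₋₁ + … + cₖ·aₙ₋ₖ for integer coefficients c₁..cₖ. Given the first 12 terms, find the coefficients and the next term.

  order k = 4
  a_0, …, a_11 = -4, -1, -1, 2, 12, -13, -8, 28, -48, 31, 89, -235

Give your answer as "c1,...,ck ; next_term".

  a_4 = -1·2 + -2·-1 + 0·-1 + -3·-4 = 12
  a_5 = -1·12 + -2·2 + 0·-1 + -3·-1 = -13
  a_6 = -1·-13 + -2·12 + 0·2 + -3·-1 = -8
  a_7 = -1·-8 + -2·-13 + 0·12 + -3·2 = 28
  a_8 = -1·28 + -2·-8 + 0·-13 + -3·12 = -48
  a_9 = -1·-48 + -2·28 + 0·-8 + -3·-13 = 31
  a_10 = -1·31 + -2·-48 + 0·28 + -3·-8 = 89
  a_11 = -1·89 + -2·31 + 0·-48 + -3·28 = -235
  a_12 = -1·-235 + -2·89 + 0·31 + -3·-48 = 201

-1,-2,0,-3 ; 201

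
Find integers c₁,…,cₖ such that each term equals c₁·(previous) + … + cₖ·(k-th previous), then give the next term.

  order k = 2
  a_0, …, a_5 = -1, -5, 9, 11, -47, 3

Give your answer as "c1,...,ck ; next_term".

-1,-4 ; 185

  a_2 = -1·-5 + -4·-1 = 9
  a_3 = -1·9 + -4·-5 = 11
  a_4 = -1·11 + -4·9 = -47
  a_5 = -1·-47 + -4·11 = 3
  a_6 = -1·3 + -4·-47 = 185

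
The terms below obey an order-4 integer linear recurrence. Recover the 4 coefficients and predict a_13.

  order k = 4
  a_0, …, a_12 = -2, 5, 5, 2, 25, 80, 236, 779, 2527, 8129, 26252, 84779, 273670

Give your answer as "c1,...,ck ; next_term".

3,0,3,-2 ; 883508

  a_4 = 3·2 + 0·5 + 3·5 + -2·-2 = 25
  a_5 = 3·25 + 0·2 + 3·5 + -2·5 = 80
  a_6 = 3·80 + 0·25 + 3·2 + -2·5 = 236
  a_7 = 3·236 + 0·80 + 3·25 + -2·2 = 779
  a_8 = 3·779 + 0·236 + 3·80 + -2·25 = 2527
  a_9 = 3·2527 + 0·779 + 3·236 + -2·80 = 8129
  a_10 = 3·8129 + 0·2527 + 3·779 + -2·236 = 26252
  a_11 = 3·26252 + 0·8129 + 3·2527 + -2·779 = 84779
  a_12 = 3·84779 + 0·26252 + 3·8129 + -2·2527 = 273670
  a_13 = 3·273670 + 0·84779 + 3·26252 + -2·8129 = 883508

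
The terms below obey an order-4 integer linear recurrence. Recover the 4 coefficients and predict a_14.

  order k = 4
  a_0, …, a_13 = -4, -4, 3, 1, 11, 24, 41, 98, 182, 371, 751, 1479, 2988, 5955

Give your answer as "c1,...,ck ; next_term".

  a_4 = 1·1 + 2·3 + 1·-4 + -2·-4 = 11
  a_5 = 1·11 + 2·1 + 1·3 + -2·-4 = 24
  a_6 = 1·24 + 2·11 + 1·1 + -2·3 = 41
  a_7 = 1·41 + 2·24 + 1·11 + -2·1 = 98
  a_8 = 1·98 + 2·41 + 1·24 + -2·11 = 182
  a_9 = 1·182 + 2·98 + 1·41 + -2·24 = 371
  a_10 = 1·371 + 2·182 + 1·98 + -2·41 = 751
  a_11 = 1·751 + 2·371 + 1·182 + -2·98 = 1479
  a_12 = 1·1479 + 2·751 + 1·371 + -2·182 = 2988
  a_13 = 1·2988 + 2·1479 + 1·751 + -2·371 = 5955
  a_14 = 1·5955 + 2·2988 + 1·1479 + -2·751 = 11908

1,2,1,-2 ; 11908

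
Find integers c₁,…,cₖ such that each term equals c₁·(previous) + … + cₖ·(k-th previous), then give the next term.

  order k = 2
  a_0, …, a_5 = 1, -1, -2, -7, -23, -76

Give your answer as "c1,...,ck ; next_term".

  a_2 = 3·-1 + 1·1 = -2
  a_3 = 3·-2 + 1·-1 = -7
  a_4 = 3·-7 + 1·-2 = -23
  a_5 = 3·-23 + 1·-7 = -76
  a_6 = 3·-76 + 1·-23 = -251

3,1 ; -251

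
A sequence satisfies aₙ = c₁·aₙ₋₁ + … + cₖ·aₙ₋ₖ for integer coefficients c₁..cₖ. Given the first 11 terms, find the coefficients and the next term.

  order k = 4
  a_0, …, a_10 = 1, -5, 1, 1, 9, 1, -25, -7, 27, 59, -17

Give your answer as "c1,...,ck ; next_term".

  a_4 = -1·1 + -2·1 + -3·-5 + -3·1 = 9
  a_5 = -1·9 + -2·1 + -3·1 + -3·-5 = 1
  a_6 = -1·1 + -2·9 + -3·1 + -3·1 = -25
  a_7 = -1·-25 + -2·1 + -3·9 + -3·1 = -7
  a_8 = -1·-7 + -2·-25 + -3·1 + -3·9 = 27
  a_9 = -1·27 + -2·-7 + -3·-25 + -3·1 = 59
  a_10 = -1·59 + -2·27 + -3·-7 + -3·-25 = -17
  a_11 = -1·-17 + -2·59 + -3·27 + -3·-7 = -161

-1,-2,-3,-3 ; -161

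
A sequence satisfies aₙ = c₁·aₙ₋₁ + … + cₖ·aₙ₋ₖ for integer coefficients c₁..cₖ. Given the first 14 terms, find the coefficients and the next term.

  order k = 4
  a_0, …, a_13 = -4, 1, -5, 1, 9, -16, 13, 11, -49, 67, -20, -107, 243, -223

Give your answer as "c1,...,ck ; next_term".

-1,-1,1,-1 ; -107

  a_4 = -1·1 + -1·-5 + 1·1 + -1·-4 = 9
  a_5 = -1·9 + -1·1 + 1·-5 + -1·1 = -16
  a_6 = -1·-16 + -1·9 + 1·1 + -1·-5 = 13
  a_7 = -1·13 + -1·-16 + 1·9 + -1·1 = 11
  a_8 = -1·11 + -1·13 + 1·-16 + -1·9 = -49
  a_9 = -1·-49 + -1·11 + 1·13 + -1·-16 = 67
  a_10 = -1·67 + -1·-49 + 1·11 + -1·13 = -20
  a_11 = -1·-20 + -1·67 + 1·-49 + -1·11 = -107
  a_12 = -1·-107 + -1·-20 + 1·67 + -1·-49 = 243
  a_13 = -1·243 + -1·-107 + 1·-20 + -1·67 = -223
  a_14 = -1·-223 + -1·243 + 1·-107 + -1·-20 = -107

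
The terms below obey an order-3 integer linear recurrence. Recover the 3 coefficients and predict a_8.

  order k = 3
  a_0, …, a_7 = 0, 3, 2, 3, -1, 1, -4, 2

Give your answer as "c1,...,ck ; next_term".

0,1,-1 ; -5

  a_3 = 0·2 + 1·3 + -1·0 = 3
  a_4 = 0·3 + 1·2 + -1·3 = -1
  a_5 = 0·-1 + 1·3 + -1·2 = 1
  a_6 = 0·1 + 1·-1 + -1·3 = -4
  a_7 = 0·-4 + 1·1 + -1·-1 = 2
  a_8 = 0·2 + 1·-4 + -1·1 = -5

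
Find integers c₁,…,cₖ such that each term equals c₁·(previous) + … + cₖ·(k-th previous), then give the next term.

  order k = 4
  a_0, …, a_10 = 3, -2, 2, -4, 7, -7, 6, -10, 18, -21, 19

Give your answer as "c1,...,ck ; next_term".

-1,-1,-1,1 ; -26

  a_4 = -1·-4 + -1·2 + -1·-2 + 1·3 = 7
  a_5 = -1·7 + -1·-4 + -1·2 + 1·-2 = -7
  a_6 = -1·-7 + -1·7 + -1·-4 + 1·2 = 6
  a_7 = -1·6 + -1·-7 + -1·7 + 1·-4 = -10
  a_8 = -1·-10 + -1·6 + -1·-7 + 1·7 = 18
  a_9 = -1·18 + -1·-10 + -1·6 + 1·-7 = -21
  a_10 = -1·-21 + -1·18 + -1·-10 + 1·6 = 19
  a_11 = -1·19 + -1·-21 + -1·18 + 1·-10 = -26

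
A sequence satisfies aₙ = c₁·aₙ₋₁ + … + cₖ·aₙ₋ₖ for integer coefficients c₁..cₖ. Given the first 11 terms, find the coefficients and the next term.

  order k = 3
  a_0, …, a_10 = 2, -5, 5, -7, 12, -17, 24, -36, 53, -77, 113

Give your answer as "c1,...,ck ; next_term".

-1,0,-1 ; -166

  a_3 = -1·5 + 0·-5 + -1·2 = -7
  a_4 = -1·-7 + 0·5 + -1·-5 = 12
  a_5 = -1·12 + 0·-7 + -1·5 = -17
  a_6 = -1·-17 + 0·12 + -1·-7 = 24
  a_7 = -1·24 + 0·-17 + -1·12 = -36
  a_8 = -1·-36 + 0·24 + -1·-17 = 53
  a_9 = -1·53 + 0·-36 + -1·24 = -77
  a_10 = -1·-77 + 0·53 + -1·-36 = 113
  a_11 = -1·113 + 0·-77 + -1·53 = -166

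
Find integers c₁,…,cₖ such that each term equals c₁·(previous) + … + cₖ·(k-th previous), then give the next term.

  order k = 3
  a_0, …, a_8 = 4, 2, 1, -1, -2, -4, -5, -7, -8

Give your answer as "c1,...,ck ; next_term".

1,1,-1 ; -10

  a_3 = 1·1 + 1·2 + -1·4 = -1
  a_4 = 1·-1 + 1·1 + -1·2 = -2
  a_5 = 1·-2 + 1·-1 + -1·1 = -4
  a_6 = 1·-4 + 1·-2 + -1·-1 = -5
  a_7 = 1·-5 + 1·-4 + -1·-2 = -7
  a_8 = 1·-7 + 1·-5 + -1·-4 = -8
  a_9 = 1·-8 + 1·-7 + -1·-5 = -10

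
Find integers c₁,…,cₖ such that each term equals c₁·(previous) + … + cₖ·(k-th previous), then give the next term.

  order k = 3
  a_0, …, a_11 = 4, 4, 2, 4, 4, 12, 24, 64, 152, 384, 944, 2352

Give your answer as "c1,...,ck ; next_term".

  a_3 = 2·2 + 2·4 + -2·4 = 4
  a_4 = 2·4 + 2·2 + -2·4 = 4
  a_5 = 2·4 + 2·4 + -2·2 = 12
  a_6 = 2·12 + 2·4 + -2·4 = 24
  a_7 = 2·24 + 2·12 + -2·4 = 64
  a_8 = 2·64 + 2·24 + -2·12 = 152
  a_9 = 2·152 + 2·64 + -2·24 = 384
  a_10 = 2·384 + 2·152 + -2·64 = 944
  a_11 = 2·944 + 2·384 + -2·152 = 2352
  a_12 = 2·2352 + 2·944 + -2·384 = 5824

2,2,-2 ; 5824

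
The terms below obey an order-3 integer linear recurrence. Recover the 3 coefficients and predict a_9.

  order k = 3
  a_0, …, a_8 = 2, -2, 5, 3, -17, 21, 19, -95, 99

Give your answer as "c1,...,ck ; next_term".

-1,-2,2 ; 129

  a_3 = -1·5 + -2·-2 + 2·2 = 3
  a_4 = -1·3 + -2·5 + 2·-2 = -17
  a_5 = -1·-17 + -2·3 + 2·5 = 21
  a_6 = -1·21 + -2·-17 + 2·3 = 19
  a_7 = -1·19 + -2·21 + 2·-17 = -95
  a_8 = -1·-95 + -2·19 + 2·21 = 99
  a_9 = -1·99 + -2·-95 + 2·19 = 129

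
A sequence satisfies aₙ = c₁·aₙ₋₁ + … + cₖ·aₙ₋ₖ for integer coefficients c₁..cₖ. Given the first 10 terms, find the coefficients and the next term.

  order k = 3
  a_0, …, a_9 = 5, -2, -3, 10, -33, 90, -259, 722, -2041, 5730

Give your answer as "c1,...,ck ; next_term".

-2,3,2 ; -16139

  a_3 = -2·-3 + 3·-2 + 2·5 = 10
  a_4 = -2·10 + 3·-3 + 2·-2 = -33
  a_5 = -2·-33 + 3·10 + 2·-3 = 90
  a_6 = -2·90 + 3·-33 + 2·10 = -259
  a_7 = -2·-259 + 3·90 + 2·-33 = 722
  a_8 = -2·722 + 3·-259 + 2·90 = -2041
  a_9 = -2·-2041 + 3·722 + 2·-259 = 5730
  a_10 = -2·5730 + 3·-2041 + 2·722 = -16139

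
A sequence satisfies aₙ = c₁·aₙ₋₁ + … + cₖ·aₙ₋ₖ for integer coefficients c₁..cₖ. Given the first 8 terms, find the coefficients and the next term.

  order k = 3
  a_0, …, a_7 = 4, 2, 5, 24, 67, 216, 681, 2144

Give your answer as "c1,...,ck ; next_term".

  a_3 = 2·5 + 3·2 + 2·4 = 24
  a_4 = 2·24 + 3·5 + 2·2 = 67
  a_5 = 2·67 + 3·24 + 2·5 = 216
  a_6 = 2·216 + 3·67 + 2·24 = 681
  a_7 = 2·681 + 3·216 + 2·67 = 2144
  a_8 = 2·2144 + 3·681 + 2·216 = 6763

2,3,2 ; 6763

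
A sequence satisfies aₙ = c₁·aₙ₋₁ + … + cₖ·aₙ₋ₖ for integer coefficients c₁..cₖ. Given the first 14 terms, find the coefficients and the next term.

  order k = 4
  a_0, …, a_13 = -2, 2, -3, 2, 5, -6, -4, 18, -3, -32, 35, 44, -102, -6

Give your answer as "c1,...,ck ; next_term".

  a_4 = 0·2 + -1·-3 + 2·2 + 1·-2 = 5
  a_5 = 0·5 + -1·2 + 2·-3 + 1·2 = -6
  a_6 = 0·-6 + -1·5 + 2·2 + 1·-3 = -4
  a_7 = 0·-4 + -1·-6 + 2·5 + 1·2 = 18
  a_8 = 0·18 + -1·-4 + 2·-6 + 1·5 = -3
  a_9 = 0·-3 + -1·18 + 2·-4 + 1·-6 = -32
  a_10 = 0·-32 + -1·-3 + 2·18 + 1·-4 = 35
  a_11 = 0·35 + -1·-32 + 2·-3 + 1·18 = 44
  a_12 = 0·44 + -1·35 + 2·-32 + 1·-3 = -102
  a_13 = 0·-102 + -1·44 + 2·35 + 1·-32 = -6
  a_14 = 0·-6 + -1·-102 + 2·44 + 1·35 = 225

0,-1,2,1 ; 225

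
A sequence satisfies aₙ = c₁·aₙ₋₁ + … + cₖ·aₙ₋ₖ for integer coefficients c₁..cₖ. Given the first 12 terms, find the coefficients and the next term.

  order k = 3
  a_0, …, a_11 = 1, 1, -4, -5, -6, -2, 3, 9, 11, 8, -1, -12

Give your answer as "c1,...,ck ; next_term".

  a_3 = 1·-4 + 0·1 + -1·1 = -5
  a_4 = 1·-5 + 0·-4 + -1·1 = -6
  a_5 = 1·-6 + 0·-5 + -1·-4 = -2
  a_6 = 1·-2 + 0·-6 + -1·-5 = 3
  a_7 = 1·3 + 0·-2 + -1·-6 = 9
  a_8 = 1·9 + 0·3 + -1·-2 = 11
  a_9 = 1·11 + 0·9 + -1·3 = 8
  a_10 = 1·8 + 0·11 + -1·9 = -1
  a_11 = 1·-1 + 0·8 + -1·11 = -12
  a_12 = 1·-12 + 0·-1 + -1·8 = -20

1,0,-1 ; -20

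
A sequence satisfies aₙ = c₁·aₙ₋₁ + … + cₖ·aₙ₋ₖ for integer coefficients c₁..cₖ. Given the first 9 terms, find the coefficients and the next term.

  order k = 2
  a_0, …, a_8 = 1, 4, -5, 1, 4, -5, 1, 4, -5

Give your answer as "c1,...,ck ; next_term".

-1,-1 ; 1

  a_2 = -1·4 + -1·1 = -5
  a_3 = -1·-5 + -1·4 = 1
  a_4 = -1·1 + -1·-5 = 4
  a_5 = -1·4 + -1·1 = -5
  a_6 = -1·-5 + -1·4 = 1
  a_7 = -1·1 + -1·-5 = 4
  a_8 = -1·4 + -1·1 = -5
  a_9 = -1·-5 + -1·4 = 1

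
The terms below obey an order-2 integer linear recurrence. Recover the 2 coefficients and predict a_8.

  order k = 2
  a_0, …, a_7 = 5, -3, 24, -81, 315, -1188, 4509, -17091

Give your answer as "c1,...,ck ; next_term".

  a_2 = -3·-3 + 3·5 = 24
  a_3 = -3·24 + 3·-3 = -81
  a_4 = -3·-81 + 3·24 = 315
  a_5 = -3·315 + 3·-81 = -1188
  a_6 = -3·-1188 + 3·315 = 4509
  a_7 = -3·4509 + 3·-1188 = -17091
  a_8 = -3·-17091 + 3·4509 = 64800

-3,3 ; 64800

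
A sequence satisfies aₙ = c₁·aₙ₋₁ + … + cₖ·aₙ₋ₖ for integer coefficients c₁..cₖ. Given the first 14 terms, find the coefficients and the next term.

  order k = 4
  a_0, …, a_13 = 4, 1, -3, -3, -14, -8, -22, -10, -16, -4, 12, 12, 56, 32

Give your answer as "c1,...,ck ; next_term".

0,2,0,-2 ; 88

  a_4 = 0·-3 + 2·-3 + 0·1 + -2·4 = -14
  a_5 = 0·-14 + 2·-3 + 0·-3 + -2·1 = -8
  a_6 = 0·-8 + 2·-14 + 0·-3 + -2·-3 = -22
  a_7 = 0·-22 + 2·-8 + 0·-14 + -2·-3 = -10
  a_8 = 0·-10 + 2·-22 + 0·-8 + -2·-14 = -16
  a_9 = 0·-16 + 2·-10 + 0·-22 + -2·-8 = -4
  a_10 = 0·-4 + 2·-16 + 0·-10 + -2·-22 = 12
  a_11 = 0·12 + 2·-4 + 0·-16 + -2·-10 = 12
  a_12 = 0·12 + 2·12 + 0·-4 + -2·-16 = 56
  a_13 = 0·56 + 2·12 + 0·12 + -2·-4 = 32
  a_14 = 0·32 + 2·56 + 0·12 + -2·12 = 88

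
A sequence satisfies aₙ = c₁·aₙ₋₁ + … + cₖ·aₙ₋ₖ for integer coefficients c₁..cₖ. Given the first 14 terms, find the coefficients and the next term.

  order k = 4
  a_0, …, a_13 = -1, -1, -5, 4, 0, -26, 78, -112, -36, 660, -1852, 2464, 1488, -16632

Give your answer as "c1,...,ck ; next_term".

  a_4 = -2·4 + -2·-5 + 4·-1 + -2·-1 = 0
  a_5 = -2·0 + -2·4 + 4·-5 + -2·-1 = -26
  a_6 = -2·-26 + -2·0 + 4·4 + -2·-5 = 78
  a_7 = -2·78 + -2·-26 + 4·0 + -2·4 = -112
  a_8 = -2·-112 + -2·78 + 4·-26 + -2·0 = -36
  a_9 = -2·-36 + -2·-112 + 4·78 + -2·-26 = 660
  a_10 = -2·660 + -2·-36 + 4·-112 + -2·78 = -1852
  a_11 = -2·-1852 + -2·660 + 4·-36 + -2·-112 = 2464
  a_12 = -2·2464 + -2·-1852 + 4·660 + -2·-36 = 1488
  a_13 = -2·1488 + -2·2464 + 4·-1852 + -2·660 = -16632
  a_14 = -2·-16632 + -2·1488 + 4·2464 + -2·-1852 = 43848

-2,-2,4,-2 ; 43848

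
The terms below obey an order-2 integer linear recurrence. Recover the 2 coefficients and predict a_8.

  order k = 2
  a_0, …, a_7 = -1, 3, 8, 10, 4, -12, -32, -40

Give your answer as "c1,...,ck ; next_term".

2,-2 ; -16

  a_2 = 2·3 + -2·-1 = 8
  a_3 = 2·8 + -2·3 = 10
  a_4 = 2·10 + -2·8 = 4
  a_5 = 2·4 + -2·10 = -12
  a_6 = 2·-12 + -2·4 = -32
  a_7 = 2·-32 + -2·-12 = -40
  a_8 = 2·-40 + -2·-32 = -16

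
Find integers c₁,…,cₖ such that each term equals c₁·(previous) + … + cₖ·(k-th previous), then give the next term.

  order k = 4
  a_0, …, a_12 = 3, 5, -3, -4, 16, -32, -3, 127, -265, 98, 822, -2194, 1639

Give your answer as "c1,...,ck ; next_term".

  a_4 = -1·-4 + -2·-3 + 3·5 + -3·3 = 16
  a_5 = -1·16 + -2·-4 + 3·-3 + -3·5 = -32
  a_6 = -1·-32 + -2·16 + 3·-4 + -3·-3 = -3
  a_7 = -1·-3 + -2·-32 + 3·16 + -3·-4 = 127
  a_8 = -1·127 + -2·-3 + 3·-32 + -3·16 = -265
  a_9 = -1·-265 + -2·127 + 3·-3 + -3·-32 = 98
  a_10 = -1·98 + -2·-265 + 3·127 + -3·-3 = 822
  a_11 = -1·822 + -2·98 + 3·-265 + -3·127 = -2194
  a_12 = -1·-2194 + -2·822 + 3·98 + -3·-265 = 1639
  a_13 = -1·1639 + -2·-2194 + 3·822 + -3·98 = 4921

-1,-2,3,-3 ; 4921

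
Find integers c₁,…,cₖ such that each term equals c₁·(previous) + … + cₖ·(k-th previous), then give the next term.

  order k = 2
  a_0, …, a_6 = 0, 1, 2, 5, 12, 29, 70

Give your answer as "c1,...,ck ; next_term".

  a_2 = 2·1 + 1·0 = 2
  a_3 = 2·2 + 1·1 = 5
  a_4 = 2·5 + 1·2 = 12
  a_5 = 2·12 + 1·5 = 29
  a_6 = 2·29 + 1·12 = 70
  a_7 = 2·70 + 1·29 = 169

2,1 ; 169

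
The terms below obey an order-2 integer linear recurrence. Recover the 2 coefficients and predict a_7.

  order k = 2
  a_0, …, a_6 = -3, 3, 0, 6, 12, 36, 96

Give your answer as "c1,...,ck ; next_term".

2,2 ; 264

  a_2 = 2·3 + 2·-3 = 0
  a_3 = 2·0 + 2·3 = 6
  a_4 = 2·6 + 2·0 = 12
  a_5 = 2·12 + 2·6 = 36
  a_6 = 2·36 + 2·12 = 96
  a_7 = 2·96 + 2·36 = 264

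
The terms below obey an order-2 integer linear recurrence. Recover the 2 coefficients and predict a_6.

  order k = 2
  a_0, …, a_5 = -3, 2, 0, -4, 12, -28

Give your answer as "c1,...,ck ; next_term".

  a_2 = -3·2 + -2·-3 = 0
  a_3 = -3·0 + -2·2 = -4
  a_4 = -3·-4 + -2·0 = 12
  a_5 = -3·12 + -2·-4 = -28
  a_6 = -3·-28 + -2·12 = 60

-3,-2 ; 60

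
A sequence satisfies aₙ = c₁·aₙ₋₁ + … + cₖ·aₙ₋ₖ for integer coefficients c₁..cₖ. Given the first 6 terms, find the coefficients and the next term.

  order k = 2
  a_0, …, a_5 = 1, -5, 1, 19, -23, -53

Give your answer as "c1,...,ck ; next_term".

  a_2 = -1·-5 + -4·1 = 1
  a_3 = -1·1 + -4·-5 = 19
  a_4 = -1·19 + -4·1 = -23
  a_5 = -1·-23 + -4·19 = -53
  a_6 = -1·-53 + -4·-23 = 145

-1,-4 ; 145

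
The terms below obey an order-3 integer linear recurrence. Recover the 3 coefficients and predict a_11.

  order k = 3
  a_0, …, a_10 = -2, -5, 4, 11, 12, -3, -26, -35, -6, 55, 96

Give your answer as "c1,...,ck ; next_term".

  a_3 = 1·4 + -1·-5 + -1·-2 = 11
  a_4 = 1·11 + -1·4 + -1·-5 = 12
  a_5 = 1·12 + -1·11 + -1·4 = -3
  a_6 = 1·-3 + -1·12 + -1·11 = -26
  a_7 = 1·-26 + -1·-3 + -1·12 = -35
  a_8 = 1·-35 + -1·-26 + -1·-3 = -6
  a_9 = 1·-6 + -1·-35 + -1·-26 = 55
  a_10 = 1·55 + -1·-6 + -1·-35 = 96
  a_11 = 1·96 + -1·55 + -1·-6 = 47

1,-1,-1 ; 47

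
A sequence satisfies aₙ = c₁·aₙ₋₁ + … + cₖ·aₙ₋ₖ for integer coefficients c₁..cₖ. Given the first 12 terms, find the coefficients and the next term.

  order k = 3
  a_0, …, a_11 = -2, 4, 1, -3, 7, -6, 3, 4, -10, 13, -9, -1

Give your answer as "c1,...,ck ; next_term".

  a_3 = -1·1 + 0·4 + 1·-2 = -3
  a_4 = -1·-3 + 0·1 + 1·4 = 7
  a_5 = -1·7 + 0·-3 + 1·1 = -6
  a_6 = -1·-6 + 0·7 + 1·-3 = 3
  a_7 = -1·3 + 0·-6 + 1·7 = 4
  a_8 = -1·4 + 0·3 + 1·-6 = -10
  a_9 = -1·-10 + 0·4 + 1·3 = 13
  a_10 = -1·13 + 0·-10 + 1·4 = -9
  a_11 = -1·-9 + 0·13 + 1·-10 = -1
  a_12 = -1·-1 + 0·-9 + 1·13 = 14

-1,0,1 ; 14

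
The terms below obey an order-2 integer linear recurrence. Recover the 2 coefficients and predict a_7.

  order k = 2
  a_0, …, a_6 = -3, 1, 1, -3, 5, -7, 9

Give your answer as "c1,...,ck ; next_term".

-2,-1 ; -11

  a_2 = -2·1 + -1·-3 = 1
  a_3 = -2·1 + -1·1 = -3
  a_4 = -2·-3 + -1·1 = 5
  a_5 = -2·5 + -1·-3 = -7
  a_6 = -2·-7 + -1·5 = 9
  a_7 = -2·9 + -1·-7 = -11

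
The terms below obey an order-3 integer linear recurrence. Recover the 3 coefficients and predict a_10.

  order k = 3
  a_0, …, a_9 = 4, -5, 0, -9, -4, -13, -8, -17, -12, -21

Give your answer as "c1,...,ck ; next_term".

1,1,-1 ; -16

  a_3 = 1·0 + 1·-5 + -1·4 = -9
  a_4 = 1·-9 + 1·0 + -1·-5 = -4
  a_5 = 1·-4 + 1·-9 + -1·0 = -13
  a_6 = 1·-13 + 1·-4 + -1·-9 = -8
  a_7 = 1·-8 + 1·-13 + -1·-4 = -17
  a_8 = 1·-17 + 1·-8 + -1·-13 = -12
  a_9 = 1·-12 + 1·-17 + -1·-8 = -21
  a_10 = 1·-21 + 1·-12 + -1·-17 = -16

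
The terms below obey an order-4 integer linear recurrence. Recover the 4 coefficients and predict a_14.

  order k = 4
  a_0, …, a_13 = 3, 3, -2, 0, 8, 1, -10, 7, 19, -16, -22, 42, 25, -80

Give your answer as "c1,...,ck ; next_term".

  a_4 = 0·0 + -1·-2 + 1·3 + 1·3 = 8
  a_5 = 0·8 + -1·0 + 1·-2 + 1·3 = 1
  a_6 = 0·1 + -1·8 + 1·0 + 1·-2 = -10
  a_7 = 0·-10 + -1·1 + 1·8 + 1·0 = 7
  a_8 = 0·7 + -1·-10 + 1·1 + 1·8 = 19
  a_9 = 0·19 + -1·7 + 1·-10 + 1·1 = -16
  a_10 = 0·-16 + -1·19 + 1·7 + 1·-10 = -22
  a_11 = 0·-22 + -1·-16 + 1·19 + 1·7 = 42
  a_12 = 0·42 + -1·-22 + 1·-16 + 1·19 = 25
  a_13 = 0·25 + -1·42 + 1·-22 + 1·-16 = -80
  a_14 = 0·-80 + -1·25 + 1·42 + 1·-22 = -5

0,-1,1,1 ; -5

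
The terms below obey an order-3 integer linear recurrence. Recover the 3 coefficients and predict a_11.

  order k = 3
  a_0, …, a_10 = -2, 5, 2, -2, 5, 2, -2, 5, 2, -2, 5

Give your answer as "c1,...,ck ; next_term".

  a_3 = 0·2 + 0·5 + 1·-2 = -2
  a_4 = 0·-2 + 0·2 + 1·5 = 5
  a_5 = 0·5 + 0·-2 + 1·2 = 2
  a_6 = 0·2 + 0·5 + 1·-2 = -2
  a_7 = 0·-2 + 0·2 + 1·5 = 5
  a_8 = 0·5 + 0·-2 + 1·2 = 2
  a_9 = 0·2 + 0·5 + 1·-2 = -2
  a_10 = 0·-2 + 0·2 + 1·5 = 5
  a_11 = 0·5 + 0·-2 + 1·2 = 2

0,0,1 ; 2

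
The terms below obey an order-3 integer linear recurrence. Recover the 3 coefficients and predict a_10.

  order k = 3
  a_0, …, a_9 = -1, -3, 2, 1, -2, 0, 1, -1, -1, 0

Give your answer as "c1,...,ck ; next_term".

1,0,1 ; -1

  a_3 = 1·2 + 0·-3 + 1·-1 = 1
  a_4 = 1·1 + 0·2 + 1·-3 = -2
  a_5 = 1·-2 + 0·1 + 1·2 = 0
  a_6 = 1·0 + 0·-2 + 1·1 = 1
  a_7 = 1·1 + 0·0 + 1·-2 = -1
  a_8 = 1·-1 + 0·1 + 1·0 = -1
  a_9 = 1·-1 + 0·-1 + 1·1 = 0
  a_10 = 1·0 + 0·-1 + 1·-1 = -1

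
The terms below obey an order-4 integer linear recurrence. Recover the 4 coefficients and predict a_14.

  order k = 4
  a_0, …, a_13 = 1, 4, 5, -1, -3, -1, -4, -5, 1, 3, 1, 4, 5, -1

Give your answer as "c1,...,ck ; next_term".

1,-1,1,-1 ; -3

  a_4 = 1·-1 + -1·5 + 1·4 + -1·1 = -3
  a_5 = 1·-3 + -1·-1 + 1·5 + -1·4 = -1
  a_6 = 1·-1 + -1·-3 + 1·-1 + -1·5 = -4
  a_7 = 1·-4 + -1·-1 + 1·-3 + -1·-1 = -5
  a_8 = 1·-5 + -1·-4 + 1·-1 + -1·-3 = 1
  a_9 = 1·1 + -1·-5 + 1·-4 + -1·-1 = 3
  a_10 = 1·3 + -1·1 + 1·-5 + -1·-4 = 1
  a_11 = 1·1 + -1·3 + 1·1 + -1·-5 = 4
  a_12 = 1·4 + -1·1 + 1·3 + -1·1 = 5
  a_13 = 1·5 + -1·4 + 1·1 + -1·3 = -1
  a_14 = 1·-1 + -1·5 + 1·4 + -1·1 = -3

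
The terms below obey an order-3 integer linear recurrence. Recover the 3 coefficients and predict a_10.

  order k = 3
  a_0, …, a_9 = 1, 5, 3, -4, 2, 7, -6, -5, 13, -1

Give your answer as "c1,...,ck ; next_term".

0,-1,1 ; -18

  a_3 = 0·3 + -1·5 + 1·1 = -4
  a_4 = 0·-4 + -1·3 + 1·5 = 2
  a_5 = 0·2 + -1·-4 + 1·3 = 7
  a_6 = 0·7 + -1·2 + 1·-4 = -6
  a_7 = 0·-6 + -1·7 + 1·2 = -5
  a_8 = 0·-5 + -1·-6 + 1·7 = 13
  a_9 = 0·13 + -1·-5 + 1·-6 = -1
  a_10 = 0·-1 + -1·13 + 1·-5 = -18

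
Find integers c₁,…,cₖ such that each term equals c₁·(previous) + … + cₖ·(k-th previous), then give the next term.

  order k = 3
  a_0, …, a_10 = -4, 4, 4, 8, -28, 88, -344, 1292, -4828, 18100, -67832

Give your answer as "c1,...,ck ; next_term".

  a_3 = -3·4 + 2·4 + -3·-4 = 8
  a_4 = -3·8 + 2·4 + -3·4 = -28
  a_5 = -3·-28 + 2·8 + -3·4 = 88
  a_6 = -3·88 + 2·-28 + -3·8 = -344
  a_7 = -3·-344 + 2·88 + -3·-28 = 1292
  a_8 = -3·1292 + 2·-344 + -3·88 = -4828
  a_9 = -3·-4828 + 2·1292 + -3·-344 = 18100
  a_10 = -3·18100 + 2·-4828 + -3·1292 = -67832
  a_11 = -3·-67832 + 2·18100 + -3·-4828 = 254180

-3,2,-3 ; 254180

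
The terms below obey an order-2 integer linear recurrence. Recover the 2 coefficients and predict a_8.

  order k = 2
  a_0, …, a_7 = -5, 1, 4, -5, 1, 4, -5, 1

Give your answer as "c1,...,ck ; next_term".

  a_2 = -1·1 + -1·-5 = 4
  a_3 = -1·4 + -1·1 = -5
  a_4 = -1·-5 + -1·4 = 1
  a_5 = -1·1 + -1·-5 = 4
  a_6 = -1·4 + -1·1 = -5
  a_7 = -1·-5 + -1·4 = 1
  a_8 = -1·1 + -1·-5 = 4

-1,-1 ; 4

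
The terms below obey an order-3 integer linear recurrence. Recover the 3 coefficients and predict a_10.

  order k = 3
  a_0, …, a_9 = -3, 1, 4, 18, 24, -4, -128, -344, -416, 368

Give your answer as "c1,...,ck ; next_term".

  a_3 = 2·4 + -2·1 + -4·-3 = 18
  a_4 = 2·18 + -2·4 + -4·1 = 24
  a_5 = 2·24 + -2·18 + -4·4 = -4
  a_6 = 2·-4 + -2·24 + -4·18 = -128
  a_7 = 2·-128 + -2·-4 + -4·24 = -344
  a_8 = 2·-344 + -2·-128 + -4·-4 = -416
  a_9 = 2·-416 + -2·-344 + -4·-128 = 368
  a_10 = 2·368 + -2·-416 + -4·-344 = 2944

2,-2,-4 ; 2944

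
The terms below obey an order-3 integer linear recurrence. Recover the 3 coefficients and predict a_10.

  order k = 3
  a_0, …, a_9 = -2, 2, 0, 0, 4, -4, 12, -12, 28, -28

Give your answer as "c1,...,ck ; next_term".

  a_3 = -1·0 + 2·2 + 2·-2 = 0
  a_4 = -1·0 + 2·0 + 2·2 = 4
  a_5 = -1·4 + 2·0 + 2·0 = -4
  a_6 = -1·-4 + 2·4 + 2·0 = 12
  a_7 = -1·12 + 2·-4 + 2·4 = -12
  a_8 = -1·-12 + 2·12 + 2·-4 = 28
  a_9 = -1·28 + 2·-12 + 2·12 = -28
  a_10 = -1·-28 + 2·28 + 2·-12 = 60

-1,2,2 ; 60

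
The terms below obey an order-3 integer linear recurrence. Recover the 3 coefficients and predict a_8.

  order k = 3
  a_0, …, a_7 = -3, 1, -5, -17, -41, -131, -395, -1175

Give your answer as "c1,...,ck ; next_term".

  a_3 = 2·-5 + 2·1 + 3·-3 = -17
  a_4 = 2·-17 + 2·-5 + 3·1 = -41
  a_5 = 2·-41 + 2·-17 + 3·-5 = -131
  a_6 = 2·-131 + 2·-41 + 3·-17 = -395
  a_7 = 2·-395 + 2·-131 + 3·-41 = -1175
  a_8 = 2·-1175 + 2·-395 + 3·-131 = -3533

2,2,3 ; -3533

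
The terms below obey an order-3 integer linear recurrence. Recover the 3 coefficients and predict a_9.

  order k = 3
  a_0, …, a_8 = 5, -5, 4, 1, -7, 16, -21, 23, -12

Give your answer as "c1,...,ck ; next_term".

-1,1,2 ; -7

  a_3 = -1·4 + 1·-5 + 2·5 = 1
  a_4 = -1·1 + 1·4 + 2·-5 = -7
  a_5 = -1·-7 + 1·1 + 2·4 = 16
  a_6 = -1·16 + 1·-7 + 2·1 = -21
  a_7 = -1·-21 + 1·16 + 2·-7 = 23
  a_8 = -1·23 + 1·-21 + 2·16 = -12
  a_9 = -1·-12 + 1·23 + 2·-21 = -7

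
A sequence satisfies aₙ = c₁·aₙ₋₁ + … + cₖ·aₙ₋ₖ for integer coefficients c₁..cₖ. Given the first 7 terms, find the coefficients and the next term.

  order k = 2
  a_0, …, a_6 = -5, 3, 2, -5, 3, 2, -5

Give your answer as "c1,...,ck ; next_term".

  a_2 = -1·3 + -1·-5 = 2
  a_3 = -1·2 + -1·3 = -5
  a_4 = -1·-5 + -1·2 = 3
  a_5 = -1·3 + -1·-5 = 2
  a_6 = -1·2 + -1·3 = -5
  a_7 = -1·-5 + -1·2 = 3

-1,-1 ; 3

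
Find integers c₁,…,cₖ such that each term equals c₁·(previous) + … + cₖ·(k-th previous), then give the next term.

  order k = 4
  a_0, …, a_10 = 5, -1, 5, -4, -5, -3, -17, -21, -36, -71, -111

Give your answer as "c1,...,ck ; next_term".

1,1,1,-1 ; -197

  a_4 = 1·-4 + 1·5 + 1·-1 + -1·5 = -5
  a_5 = 1·-5 + 1·-4 + 1·5 + -1·-1 = -3
  a_6 = 1·-3 + 1·-5 + 1·-4 + -1·5 = -17
  a_7 = 1·-17 + 1·-3 + 1·-5 + -1·-4 = -21
  a_8 = 1·-21 + 1·-17 + 1·-3 + -1·-5 = -36
  a_9 = 1·-36 + 1·-21 + 1·-17 + -1·-3 = -71
  a_10 = 1·-71 + 1·-36 + 1·-21 + -1·-17 = -111
  a_11 = 1·-111 + 1·-71 + 1·-36 + -1·-21 = -197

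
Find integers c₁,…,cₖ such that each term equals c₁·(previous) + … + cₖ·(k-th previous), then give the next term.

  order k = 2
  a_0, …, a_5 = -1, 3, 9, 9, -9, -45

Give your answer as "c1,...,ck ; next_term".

2,-3 ; -63

  a_2 = 2·3 + -3·-1 = 9
  a_3 = 2·9 + -3·3 = 9
  a_4 = 2·9 + -3·9 = -9
  a_5 = 2·-9 + -3·9 = -45
  a_6 = 2·-45 + -3·-9 = -63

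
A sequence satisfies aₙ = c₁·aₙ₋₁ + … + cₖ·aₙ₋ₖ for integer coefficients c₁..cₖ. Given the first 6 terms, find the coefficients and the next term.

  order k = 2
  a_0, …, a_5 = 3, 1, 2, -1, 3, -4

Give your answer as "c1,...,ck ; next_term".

  a_2 = -1·1 + 1·3 = 2
  a_3 = -1·2 + 1·1 = -1
  a_4 = -1·-1 + 1·2 = 3
  a_5 = -1·3 + 1·-1 = -4
  a_6 = -1·-4 + 1·3 = 7

-1,1 ; 7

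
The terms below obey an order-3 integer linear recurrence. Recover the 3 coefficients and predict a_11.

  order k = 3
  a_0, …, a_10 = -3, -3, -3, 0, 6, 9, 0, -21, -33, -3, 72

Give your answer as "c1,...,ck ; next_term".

2,-3,1 ; 120

  a_3 = 2·-3 + -3·-3 + 1·-3 = 0
  a_4 = 2·0 + -3·-3 + 1·-3 = 6
  a_5 = 2·6 + -3·0 + 1·-3 = 9
  a_6 = 2·9 + -3·6 + 1·0 = 0
  a_7 = 2·0 + -3·9 + 1·6 = -21
  a_8 = 2·-21 + -3·0 + 1·9 = -33
  a_9 = 2·-33 + -3·-21 + 1·0 = -3
  a_10 = 2·-3 + -3·-33 + 1·-21 = 72
  a_11 = 2·72 + -3·-3 + 1·-33 = 120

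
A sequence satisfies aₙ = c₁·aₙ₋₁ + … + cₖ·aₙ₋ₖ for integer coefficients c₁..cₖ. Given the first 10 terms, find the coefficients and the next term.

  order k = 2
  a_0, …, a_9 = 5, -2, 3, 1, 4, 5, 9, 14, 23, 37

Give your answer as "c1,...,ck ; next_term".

1,1 ; 60

  a_2 = 1·-2 + 1·5 = 3
  a_3 = 1·3 + 1·-2 = 1
  a_4 = 1·1 + 1·3 = 4
  a_5 = 1·4 + 1·1 = 5
  a_6 = 1·5 + 1·4 = 9
  a_7 = 1·9 + 1·5 = 14
  a_8 = 1·14 + 1·9 = 23
  a_9 = 1·23 + 1·14 = 37
  a_10 = 1·37 + 1·23 = 60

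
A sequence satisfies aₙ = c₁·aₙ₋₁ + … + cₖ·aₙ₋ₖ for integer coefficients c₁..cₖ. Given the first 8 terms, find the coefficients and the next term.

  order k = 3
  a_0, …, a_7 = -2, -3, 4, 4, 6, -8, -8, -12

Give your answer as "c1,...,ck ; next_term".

0,0,-2 ; 16

  a_3 = 0·4 + 0·-3 + -2·-2 = 4
  a_4 = 0·4 + 0·4 + -2·-3 = 6
  a_5 = 0·6 + 0·4 + -2·4 = -8
  a_6 = 0·-8 + 0·6 + -2·4 = -8
  a_7 = 0·-8 + 0·-8 + -2·6 = -12
  a_8 = 0·-12 + 0·-8 + -2·-8 = 16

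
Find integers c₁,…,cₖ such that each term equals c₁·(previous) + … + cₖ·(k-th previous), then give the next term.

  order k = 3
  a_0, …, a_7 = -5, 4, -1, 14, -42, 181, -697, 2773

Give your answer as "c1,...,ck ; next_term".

  a_3 = -3·-1 + 4·4 + 1·-5 = 14
  a_4 = -3·14 + 4·-1 + 1·4 = -42
  a_5 = -3·-42 + 4·14 + 1·-1 = 181
  a_6 = -3·181 + 4·-42 + 1·14 = -697
  a_7 = -3·-697 + 4·181 + 1·-42 = 2773
  a_8 = -3·2773 + 4·-697 + 1·181 = -10926

-3,4,1 ; -10926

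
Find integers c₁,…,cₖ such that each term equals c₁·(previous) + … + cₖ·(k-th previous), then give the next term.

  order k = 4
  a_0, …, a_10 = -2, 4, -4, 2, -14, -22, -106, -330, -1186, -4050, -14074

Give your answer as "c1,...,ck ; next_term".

  a_4 = 3·2 + 2·-4 + -2·4 + 2·-2 = -14
  a_5 = 3·-14 + 2·2 + -2·-4 + 2·4 = -22
  a_6 = 3·-22 + 2·-14 + -2·2 + 2·-4 = -106
  a_7 = 3·-106 + 2·-22 + -2·-14 + 2·2 = -330
  a_8 = 3·-330 + 2·-106 + -2·-22 + 2·-14 = -1186
  a_9 = 3·-1186 + 2·-330 + -2·-106 + 2·-22 = -4050
  a_10 = 3·-4050 + 2·-1186 + -2·-330 + 2·-106 = -14074
  a_11 = 3·-14074 + 2·-4050 + -2·-1186 + 2·-330 = -48610

3,2,-2,2 ; -48610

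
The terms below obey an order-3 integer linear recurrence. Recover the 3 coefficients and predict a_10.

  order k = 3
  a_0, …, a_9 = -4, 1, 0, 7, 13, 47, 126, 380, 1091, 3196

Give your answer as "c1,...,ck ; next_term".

2,3,-1 ; 9285

  a_3 = 2·0 + 3·1 + -1·-4 = 7
  a_4 = 2·7 + 3·0 + -1·1 = 13
  a_5 = 2·13 + 3·7 + -1·0 = 47
  a_6 = 2·47 + 3·13 + -1·7 = 126
  a_7 = 2·126 + 3·47 + -1·13 = 380
  a_8 = 2·380 + 3·126 + -1·47 = 1091
  a_9 = 2·1091 + 3·380 + -1·126 = 3196
  a_10 = 2·3196 + 3·1091 + -1·380 = 9285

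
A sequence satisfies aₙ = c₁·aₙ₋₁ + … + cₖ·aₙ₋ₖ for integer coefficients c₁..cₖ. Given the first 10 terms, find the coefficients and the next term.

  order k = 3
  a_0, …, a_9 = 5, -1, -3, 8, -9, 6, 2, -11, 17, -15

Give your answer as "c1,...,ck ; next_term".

-1,0,1 ; 4

  a_3 = -1·-3 + 0·-1 + 1·5 = 8
  a_4 = -1·8 + 0·-3 + 1·-1 = -9
  a_5 = -1·-9 + 0·8 + 1·-3 = 6
  a_6 = -1·6 + 0·-9 + 1·8 = 2
  a_7 = -1·2 + 0·6 + 1·-9 = -11
  a_8 = -1·-11 + 0·2 + 1·6 = 17
  a_9 = -1·17 + 0·-11 + 1·2 = -15
  a_10 = -1·-15 + 0·17 + 1·-11 = 4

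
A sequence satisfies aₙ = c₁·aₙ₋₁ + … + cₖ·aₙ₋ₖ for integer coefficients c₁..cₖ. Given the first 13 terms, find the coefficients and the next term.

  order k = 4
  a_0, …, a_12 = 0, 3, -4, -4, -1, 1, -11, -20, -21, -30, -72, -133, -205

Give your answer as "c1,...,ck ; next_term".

1,0,1,2 ; -337

  a_4 = 1·-4 + 0·-4 + 1·3 + 2·0 = -1
  a_5 = 1·-1 + 0·-4 + 1·-4 + 2·3 = 1
  a_6 = 1·1 + 0·-1 + 1·-4 + 2·-4 = -11
  a_7 = 1·-11 + 0·1 + 1·-1 + 2·-4 = -20
  a_8 = 1·-20 + 0·-11 + 1·1 + 2·-1 = -21
  a_9 = 1·-21 + 0·-20 + 1·-11 + 2·1 = -30
  a_10 = 1·-30 + 0·-21 + 1·-20 + 2·-11 = -72
  a_11 = 1·-72 + 0·-30 + 1·-21 + 2·-20 = -133
  a_12 = 1·-133 + 0·-72 + 1·-30 + 2·-21 = -205
  a_13 = 1·-205 + 0·-133 + 1·-72 + 2·-30 = -337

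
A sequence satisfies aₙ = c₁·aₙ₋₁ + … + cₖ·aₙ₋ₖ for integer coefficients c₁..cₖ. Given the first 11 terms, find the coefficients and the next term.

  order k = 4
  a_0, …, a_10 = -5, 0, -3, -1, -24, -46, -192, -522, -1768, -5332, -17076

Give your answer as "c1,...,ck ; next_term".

  a_4 = 2·-1 + 4·-3 + -2·0 + 2·-5 = -24
  a_5 = 2·-24 + 4·-1 + -2·-3 + 2·0 = -46
  a_6 = 2·-46 + 4·-24 + -2·-1 + 2·-3 = -192
  a_7 = 2·-192 + 4·-46 + -2·-24 + 2·-1 = -522
  a_8 = 2·-522 + 4·-192 + -2·-46 + 2·-24 = -1768
  a_9 = 2·-1768 + 4·-522 + -2·-192 + 2·-46 = -5332
  a_10 = 2·-5332 + 4·-1768 + -2·-522 + 2·-192 = -17076
  a_11 = 2·-17076 + 4·-5332 + -2·-1768 + 2·-522 = -52988

2,4,-2,2 ; -52988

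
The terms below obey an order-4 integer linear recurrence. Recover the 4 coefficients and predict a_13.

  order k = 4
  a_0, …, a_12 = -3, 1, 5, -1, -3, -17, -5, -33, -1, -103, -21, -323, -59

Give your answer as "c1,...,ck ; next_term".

  a_4 = 1·-1 + 2·5 + -3·1 + 3·-3 = -3
  a_5 = 1·-3 + 2·-1 + -3·5 + 3·1 = -17
  a_6 = 1·-17 + 2·-3 + -3·-1 + 3·5 = -5
  a_7 = 1·-5 + 2·-17 + -3·-3 + 3·-1 = -33
  a_8 = 1·-33 + 2·-5 + -3·-17 + 3·-3 = -1
  a_9 = 1·-1 + 2·-33 + -3·-5 + 3·-17 = -103
  a_10 = 1·-103 + 2·-1 + -3·-33 + 3·-5 = -21
  a_11 = 1·-21 + 2·-103 + -3·-1 + 3·-33 = -323
  a_12 = 1·-323 + 2·-21 + -3·-103 + 3·-1 = -59
  a_13 = 1·-59 + 2·-323 + -3·-21 + 3·-103 = -951

1,2,-3,3 ; -951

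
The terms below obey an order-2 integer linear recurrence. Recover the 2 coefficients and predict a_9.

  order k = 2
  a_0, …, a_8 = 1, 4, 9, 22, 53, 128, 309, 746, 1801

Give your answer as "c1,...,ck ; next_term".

2,1 ; 4348

  a_2 = 2·4 + 1·1 = 9
  a_3 = 2·9 + 1·4 = 22
  a_4 = 2·22 + 1·9 = 53
  a_5 = 2·53 + 1·22 = 128
  a_6 = 2·128 + 1·53 = 309
  a_7 = 2·309 + 1·128 = 746
  a_8 = 2·746 + 1·309 = 1801
  a_9 = 2·1801 + 1·746 = 4348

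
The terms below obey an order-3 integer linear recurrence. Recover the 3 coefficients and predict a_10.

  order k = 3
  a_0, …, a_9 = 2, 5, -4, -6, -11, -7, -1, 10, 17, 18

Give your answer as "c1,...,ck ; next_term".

1,0,-1 ; 8

  a_3 = 1·-4 + 0·5 + -1·2 = -6
  a_4 = 1·-6 + 0·-4 + -1·5 = -11
  a_5 = 1·-11 + 0·-6 + -1·-4 = -7
  a_6 = 1·-7 + 0·-11 + -1·-6 = -1
  a_7 = 1·-1 + 0·-7 + -1·-11 = 10
  a_8 = 1·10 + 0·-1 + -1·-7 = 17
  a_9 = 1·17 + 0·10 + -1·-1 = 18
  a_10 = 1·18 + 0·17 + -1·10 = 8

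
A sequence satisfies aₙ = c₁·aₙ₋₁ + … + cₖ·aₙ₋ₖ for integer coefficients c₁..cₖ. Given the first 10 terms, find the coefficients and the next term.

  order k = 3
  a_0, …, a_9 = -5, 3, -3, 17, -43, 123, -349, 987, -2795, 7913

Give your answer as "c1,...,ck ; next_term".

-2,2,-1 ; -22403

  a_3 = -2·-3 + 2·3 + -1·-5 = 17
  a_4 = -2·17 + 2·-3 + -1·3 = -43
  a_5 = -2·-43 + 2·17 + -1·-3 = 123
  a_6 = -2·123 + 2·-43 + -1·17 = -349
  a_7 = -2·-349 + 2·123 + -1·-43 = 987
  a_8 = -2·987 + 2·-349 + -1·123 = -2795
  a_9 = -2·-2795 + 2·987 + -1·-349 = 7913
  a_10 = -2·7913 + 2·-2795 + -1·987 = -22403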